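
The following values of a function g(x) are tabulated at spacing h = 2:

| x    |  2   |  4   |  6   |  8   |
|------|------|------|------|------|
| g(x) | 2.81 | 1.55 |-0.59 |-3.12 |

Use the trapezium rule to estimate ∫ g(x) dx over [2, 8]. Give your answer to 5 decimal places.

h = 2, n = 3.
(h/2)·[y₀ + 2y₁ + 2y₂ + y₃] = 1·(1.61) = 1.61000.

1.61000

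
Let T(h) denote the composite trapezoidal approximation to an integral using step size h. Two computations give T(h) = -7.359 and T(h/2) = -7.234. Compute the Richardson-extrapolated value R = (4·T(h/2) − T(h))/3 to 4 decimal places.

-7.1923

R = (4·T(h/2) − T(h)) / 3 = (4·(-7.234) − (-7.359))/3 = (-21.577)/3 = -7.1923.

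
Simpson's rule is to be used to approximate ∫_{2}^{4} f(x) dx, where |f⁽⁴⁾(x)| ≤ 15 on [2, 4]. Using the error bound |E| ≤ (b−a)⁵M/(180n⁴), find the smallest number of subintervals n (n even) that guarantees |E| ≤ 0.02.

4

Need 480/(180n⁴) ≤ 0.02.
n⁴ ≥ 480/(180·0.02) = 133.333 ⇒ n ≥ 3.3981, so the smallest even n is 4. (n must be even for Simpson's rule.)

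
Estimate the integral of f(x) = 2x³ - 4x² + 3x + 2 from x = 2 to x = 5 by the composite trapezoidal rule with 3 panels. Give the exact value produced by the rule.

h = (5 − 2)/3 = 1.
Nodes x₀,…,x₃ = 2, 3, 4, 5.
f(x) = 2x³ - 4x² + 3x + 2: f₀=8, f₁=29, f₂=78, f₃=167.
(h/2)·[f₀ + 2f₁ + 2f₂ + f₃] = 0.5·(389) = 194.5.

194.5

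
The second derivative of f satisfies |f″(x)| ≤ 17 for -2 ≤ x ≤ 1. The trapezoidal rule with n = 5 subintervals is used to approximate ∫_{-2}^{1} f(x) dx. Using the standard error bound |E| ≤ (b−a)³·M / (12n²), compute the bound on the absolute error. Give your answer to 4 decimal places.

1.5300

|E| ≤ (3)³·17 / (12·5²) = 459/300 = 1.5300.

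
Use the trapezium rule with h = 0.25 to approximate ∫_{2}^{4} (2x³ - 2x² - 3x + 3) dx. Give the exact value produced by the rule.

71

h = (4 − 2)/8 = 0.25.
Nodes x₀,…,x₈ = 2, 2.25, 2.5, 2.75, 3, 3.25, 3.5, 3.75, 4.
f(x) = 2x³ - 2x² - 3x + 3: f₀=5, f₁=8.90625, f₂=14.25, f₃=21.21875, f₄=30, f₅=40.78125, f₆=53.75, f₇=69.09375, f₈=87.
(h/2)·[f₀ + 2f₁ + 2f₂ + 2f₃ + 2f₄ + 2f₅ + 2f₆ + 2f₇ + f₈] = 0.125·(568) = 71.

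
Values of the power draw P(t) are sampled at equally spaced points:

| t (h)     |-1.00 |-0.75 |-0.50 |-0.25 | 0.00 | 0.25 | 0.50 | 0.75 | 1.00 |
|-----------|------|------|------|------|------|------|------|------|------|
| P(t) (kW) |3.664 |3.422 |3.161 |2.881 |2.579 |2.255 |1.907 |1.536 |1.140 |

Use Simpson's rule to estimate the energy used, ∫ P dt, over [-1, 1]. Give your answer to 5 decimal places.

h = 0.25, n = 8.
(h/3)·[y₀ + 4y₁ + 2y₂ + 4y₃ + 2y₄ + 4y₅ + 2y₆ + 4y₇ + y₈] = 0.083333·(60.474) = 5.03950.

5.03950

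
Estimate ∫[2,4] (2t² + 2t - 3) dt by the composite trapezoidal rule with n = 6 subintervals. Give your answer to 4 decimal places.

h = (4 − 2)/6 = 0.333333.
Nodes t₀,…,t₆ = 2, 2.333333, 2.666667, 3, 3.333333, 3.666667, 4.
f(t) = 2t² + 2t - 3: f₀=9, f₁=12.555556, f₂=16.555556, f₃=21, f₄=25.888889, f₅=31.222222, f₆=37.
(h/2)·[f₀ + 2f₁ + 2f₂ + 2f₃ + 2f₄ + 2f₅ + f₆] = 0.166667·(260.444444) = 43.4074.

43.4074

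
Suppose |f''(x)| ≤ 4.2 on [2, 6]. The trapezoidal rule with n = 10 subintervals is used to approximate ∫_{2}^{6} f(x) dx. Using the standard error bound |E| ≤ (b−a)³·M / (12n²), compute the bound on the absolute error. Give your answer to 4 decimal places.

0.2240

|E| ≤ (4)³·4.2 / (12·10²) = 268.8/1200 = 0.2240.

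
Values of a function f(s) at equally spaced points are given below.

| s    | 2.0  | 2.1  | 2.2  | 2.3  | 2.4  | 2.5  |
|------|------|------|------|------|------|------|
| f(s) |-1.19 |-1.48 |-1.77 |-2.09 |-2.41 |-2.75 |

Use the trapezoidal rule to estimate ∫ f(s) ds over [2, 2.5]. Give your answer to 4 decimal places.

h = 0.1, n = 5.
(h/2)·[y₀ + 2y₁ + 2y₂ + 2y₃ + 2y₄ + y₅] = 0.05·(-19.44) = -0.9720.

-0.9720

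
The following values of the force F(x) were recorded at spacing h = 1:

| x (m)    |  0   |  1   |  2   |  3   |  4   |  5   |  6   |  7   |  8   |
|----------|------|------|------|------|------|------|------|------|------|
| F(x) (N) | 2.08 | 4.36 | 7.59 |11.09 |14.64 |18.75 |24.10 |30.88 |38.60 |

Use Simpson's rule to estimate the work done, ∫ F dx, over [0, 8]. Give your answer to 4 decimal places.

131.2200

h = 1, n = 8.
(h/3)·[y₀ + 4y₁ + 2y₂ + 4y₃ + 2y₄ + 4y₅ + 2y₆ + 4y₇ + y₈] = 0.333333·(393.66) = 131.2200.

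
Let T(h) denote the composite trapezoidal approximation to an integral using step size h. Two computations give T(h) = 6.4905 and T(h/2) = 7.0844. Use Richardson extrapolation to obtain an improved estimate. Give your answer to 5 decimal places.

7.28237

R = (4·T(h/2) − T(h)) / 3 = (4·7.0844 − 6.4905)/3 = (21.8471)/3 = 7.28237.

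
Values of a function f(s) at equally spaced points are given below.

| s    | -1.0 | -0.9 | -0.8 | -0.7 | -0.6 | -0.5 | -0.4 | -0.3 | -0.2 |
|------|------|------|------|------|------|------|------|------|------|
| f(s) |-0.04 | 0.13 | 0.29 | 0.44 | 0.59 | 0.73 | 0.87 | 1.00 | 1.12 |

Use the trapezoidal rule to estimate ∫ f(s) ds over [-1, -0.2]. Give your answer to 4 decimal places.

0.4590

h = 0.1, n = 8.
(h/2)·[y₀ + 2y₁ + 2y₂ + 2y₃ + 2y₄ + 2y₅ + 2y₆ + 2y₇ + y₈] = 0.05·(9.18) = 0.4590.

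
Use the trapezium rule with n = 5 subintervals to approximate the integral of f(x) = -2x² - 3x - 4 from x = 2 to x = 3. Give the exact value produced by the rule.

h = (3 − 2)/5 = 0.2.
Nodes x₀,…,x₅ = 2, 2.2, 2.4, 2.6, 2.8, 3.
f(x) = -2x² - 3x - 4: f₀=-18, f₁=-20.28, f₂=-22.72, f₃=-25.32, f₄=-28.08, f₅=-31.
(h/2)·[f₀ + 2f₁ + 2f₂ + 2f₃ + 2f₄ + f₅] = 0.1·(-241.8) = -24.18.

-24.18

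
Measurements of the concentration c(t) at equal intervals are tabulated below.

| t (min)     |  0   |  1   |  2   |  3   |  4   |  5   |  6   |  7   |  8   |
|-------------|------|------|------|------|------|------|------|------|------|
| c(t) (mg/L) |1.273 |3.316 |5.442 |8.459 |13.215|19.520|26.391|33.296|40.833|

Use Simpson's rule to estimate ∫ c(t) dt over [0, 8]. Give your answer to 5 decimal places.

130.18867

h = 1, n = 8.
(h/3)·[y₀ + 4y₁ + 2y₂ + 4y₃ + 2y₄ + 4y₅ + 2y₆ + 4y₇ + y₈] = 0.333333·(390.566) = 130.18867.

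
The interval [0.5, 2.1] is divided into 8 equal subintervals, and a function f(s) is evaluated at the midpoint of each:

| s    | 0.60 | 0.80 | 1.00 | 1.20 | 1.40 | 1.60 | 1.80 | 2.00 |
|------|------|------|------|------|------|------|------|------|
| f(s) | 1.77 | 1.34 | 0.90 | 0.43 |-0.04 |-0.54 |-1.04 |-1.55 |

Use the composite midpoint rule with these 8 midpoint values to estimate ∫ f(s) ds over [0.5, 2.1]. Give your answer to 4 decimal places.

h = 0.2, n = 8.
h·[y(m₁) + y(m₂) + y(m₃) + y(m₄) + y(m₅) + y(m₆) + y(m₇) + y(m₈)] = 0.2·(1.27) = 0.2540.

0.2540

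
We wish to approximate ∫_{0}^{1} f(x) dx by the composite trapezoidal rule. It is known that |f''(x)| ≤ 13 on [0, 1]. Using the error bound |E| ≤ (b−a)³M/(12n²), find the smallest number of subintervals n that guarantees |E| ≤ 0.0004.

Need 13/(12n²) ≤ 0.0004.
n² ≥ 13/(12·0.0004) = 2708.33 ⇒ n ≥ 52.0416, so the smallest n is 53.

53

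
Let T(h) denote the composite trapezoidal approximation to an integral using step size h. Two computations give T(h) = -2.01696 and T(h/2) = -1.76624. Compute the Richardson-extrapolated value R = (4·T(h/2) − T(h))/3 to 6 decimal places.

R = (4·T(h/2) − T(h)) / 3 = (4·(-1.76624) − (-2.01696))/3 = (-5.04800)/3 = -1.682667.

-1.682667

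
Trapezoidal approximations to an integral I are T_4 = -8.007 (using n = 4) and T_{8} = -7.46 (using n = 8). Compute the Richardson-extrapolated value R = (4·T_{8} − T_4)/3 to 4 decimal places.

R = (4·T_{8} − T_4) / 3 = (4·(-7.46) − (-8.007))/3 = (-21.833)/3 = -7.2777.

-7.2777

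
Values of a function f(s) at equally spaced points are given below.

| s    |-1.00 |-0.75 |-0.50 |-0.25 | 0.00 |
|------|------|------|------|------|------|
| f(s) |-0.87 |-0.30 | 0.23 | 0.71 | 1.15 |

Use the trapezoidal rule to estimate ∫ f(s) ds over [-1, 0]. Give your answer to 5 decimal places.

h = 0.25, n = 4.
(h/2)·[y₀ + 2y₁ + 2y₂ + 2y₃ + y₄] = 0.125·(1.56) = 0.19500.

0.19500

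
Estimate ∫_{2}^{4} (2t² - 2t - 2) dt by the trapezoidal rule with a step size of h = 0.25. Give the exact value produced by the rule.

21.375

h = (4 − 2)/8 = 0.25.
Nodes t₀,…,t₈ = 2, 2.25, 2.5, 2.75, 3, 3.25, 3.5, 3.75, 4.
f(t) = 2t² - 2t - 2: f₀=2, f₁=3.625, f₂=5.5, f₃=7.625, f₄=10, f₅=12.625, f₆=15.5, f₇=18.625, f₈=22.
(h/2)·[f₀ + 2f₁ + 2f₂ + 2f₃ + 2f₄ + 2f₅ + 2f₆ + 2f₇ + f₈] = 0.125·(171) = 21.375.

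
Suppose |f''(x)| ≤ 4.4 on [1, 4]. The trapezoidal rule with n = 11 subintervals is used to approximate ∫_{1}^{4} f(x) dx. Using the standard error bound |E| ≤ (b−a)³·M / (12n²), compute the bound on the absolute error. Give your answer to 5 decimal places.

0.08182

|E| ≤ (3)³·4.4 / (12·11²) = 118.8/1452 = 0.08182.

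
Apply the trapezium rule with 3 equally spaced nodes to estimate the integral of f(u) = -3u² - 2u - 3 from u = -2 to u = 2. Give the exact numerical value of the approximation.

h = (2 − (-2))/2 = 2.
Nodes u₀,…,u₂ = -2, 0, 2.
f(u) = -3u² - 2u - 3: f₀=-11, f₁=-3, f₂=-19.
(h/2)·[f₀ + 2f₁ + f₂] = 1·(-36) = -36.

-36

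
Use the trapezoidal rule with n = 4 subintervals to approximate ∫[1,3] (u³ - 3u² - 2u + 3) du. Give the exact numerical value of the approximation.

h = (3 − 1)/4 = 0.5.
Nodes u₀,…,u₄ = 1, 1.5, 2, 2.5, 3.
f(u) = u³ - 3u² - 2u + 3: f₀=-1, f₁=-3.375, f₂=-5, f₃=-5.125, f₄=-3.
(h/2)·[f₀ + 2f₁ + 2f₂ + 2f₃ + f₄] = 0.25·(-31) = -7.75.

-7.75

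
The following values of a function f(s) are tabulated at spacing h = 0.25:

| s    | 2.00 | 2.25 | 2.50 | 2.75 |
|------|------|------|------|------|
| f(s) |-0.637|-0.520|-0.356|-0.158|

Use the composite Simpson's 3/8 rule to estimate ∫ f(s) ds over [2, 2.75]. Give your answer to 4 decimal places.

h = 0.25, n = 3.
(3h/8)·[y₀ + 3y₁ + 3y₂ + y₃] = 0.09375·(-3.423) = -0.3209.

-0.3209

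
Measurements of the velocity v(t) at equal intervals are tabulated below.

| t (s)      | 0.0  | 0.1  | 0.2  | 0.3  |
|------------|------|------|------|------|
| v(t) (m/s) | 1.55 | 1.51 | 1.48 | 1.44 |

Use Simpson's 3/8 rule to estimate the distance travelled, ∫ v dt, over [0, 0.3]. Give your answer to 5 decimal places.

0.44850

h = 0.1, n = 3.
(3h/8)·[y₀ + 3y₁ + 3y₂ + y₃] = 0.0375·(11.96) = 0.44850.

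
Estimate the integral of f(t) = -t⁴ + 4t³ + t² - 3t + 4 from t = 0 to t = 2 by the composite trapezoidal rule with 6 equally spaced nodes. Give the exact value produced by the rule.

h = (2 − 0)/5 = 0.4.
Nodes t₀,…,t₅ = 0, 0.4, 0.8, 1.2, 1.6, 2.
f(t) = -t⁴ + 4t³ + t² - 3t + 4: f₀=4, f₁=3.1904, f₂=3.8784, f₃=6.6784, f₄=11.5904, f₅=18.
(h/2)·[f₀ + 2f₁ + 2f₂ + 2f₃ + 2f₄ + f₅] = 0.2·(72.6752) = 14.53504.

14.53504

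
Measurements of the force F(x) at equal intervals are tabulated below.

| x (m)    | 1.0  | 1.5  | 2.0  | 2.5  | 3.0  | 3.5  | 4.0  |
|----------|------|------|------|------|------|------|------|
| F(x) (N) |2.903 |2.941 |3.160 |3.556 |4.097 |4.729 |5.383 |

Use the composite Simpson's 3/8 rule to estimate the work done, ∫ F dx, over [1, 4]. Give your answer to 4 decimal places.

11.2836

h = 0.5, n = 6.
(3h/8)·[y₀ + 3y₁ + 3y₂ + 2y₃ + 3y₄ + 3y₅ + y₆] = 0.1875·(60.179) = 11.2836.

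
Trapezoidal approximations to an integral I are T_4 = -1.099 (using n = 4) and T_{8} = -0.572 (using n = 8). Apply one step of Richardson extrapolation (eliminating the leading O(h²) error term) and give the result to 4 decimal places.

R = (4·T_{8} − T_4) / 3 = (4·(-0.572) − (-1.099))/3 = (-1.189)/3 = -0.3963.

-0.3963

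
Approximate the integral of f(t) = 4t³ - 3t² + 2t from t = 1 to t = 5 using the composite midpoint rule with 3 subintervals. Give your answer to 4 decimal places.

h = (5 − 1)/3 = 1.333333.
Midpoints m₁,…,m₃ = 1.666667, 3, 4.333333.
f(m₁)=13.518519, f(m₂)=87, f(m₃)=277.814815.
h·[f(m₁) + f(m₂) + f(m₃)] = 1.333333·(378.333333) = 504.4444.

504.4444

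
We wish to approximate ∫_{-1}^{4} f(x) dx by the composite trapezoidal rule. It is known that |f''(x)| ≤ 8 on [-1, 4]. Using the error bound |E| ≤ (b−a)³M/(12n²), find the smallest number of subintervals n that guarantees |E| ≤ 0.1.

29

Need 1000/(12n²) ≤ 0.1.
n² ≥ 1000/(12·0.1) = 833.333 ⇒ n ≥ 28.8675, so the smallest n is 29.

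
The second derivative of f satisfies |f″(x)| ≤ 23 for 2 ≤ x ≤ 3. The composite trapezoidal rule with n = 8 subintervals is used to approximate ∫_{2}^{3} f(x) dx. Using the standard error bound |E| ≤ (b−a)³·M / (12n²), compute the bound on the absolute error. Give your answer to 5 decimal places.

0.02995

|E| ≤ (1)³·23 / (12·8²) = 23/768 = 0.02995.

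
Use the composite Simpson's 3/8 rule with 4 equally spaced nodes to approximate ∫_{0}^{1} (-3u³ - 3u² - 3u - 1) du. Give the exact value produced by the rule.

h = (1 − 0)/3 = 0.333333.
Nodes u₀,…,u₃ = 0, 0.333333, 0.666667, 1.
f(u) = -3u³ - 3u² - 3u - 1: f₀=-1, f₁=-2.444444, f₂=-5.222222, f₃=-10.
(3h/8)·[f₀ + 3f₁ + 3f₂ + f₃] = 0.125·(-34) = -4.25.

-4.25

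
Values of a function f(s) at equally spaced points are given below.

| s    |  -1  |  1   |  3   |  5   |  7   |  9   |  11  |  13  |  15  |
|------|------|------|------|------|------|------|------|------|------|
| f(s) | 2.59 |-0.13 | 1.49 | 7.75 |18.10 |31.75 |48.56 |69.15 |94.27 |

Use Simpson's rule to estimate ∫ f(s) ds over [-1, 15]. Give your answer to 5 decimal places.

444.82667

h = 2, n = 8.
(h/3)·[y₀ + 4y₁ + 2y₂ + 4y₃ + 2y₄ + 4y₅ + 2y₆ + 4y₇ + y₈] = 0.666667·(667.24) = 444.82667.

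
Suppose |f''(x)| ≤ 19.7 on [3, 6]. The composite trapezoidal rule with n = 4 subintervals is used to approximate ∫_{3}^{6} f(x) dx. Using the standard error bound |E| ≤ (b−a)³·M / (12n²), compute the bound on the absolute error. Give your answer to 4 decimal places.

|E| ≤ (3)³·19.7 / (12·4²) = 531.9/192 = 2.7703.

2.7703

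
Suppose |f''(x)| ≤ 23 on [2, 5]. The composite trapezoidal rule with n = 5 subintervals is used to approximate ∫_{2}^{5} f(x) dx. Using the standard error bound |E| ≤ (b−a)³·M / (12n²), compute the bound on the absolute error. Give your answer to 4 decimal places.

|E| ≤ (3)³·23 / (12·5²) = 621/300 = 2.0700.

2.0700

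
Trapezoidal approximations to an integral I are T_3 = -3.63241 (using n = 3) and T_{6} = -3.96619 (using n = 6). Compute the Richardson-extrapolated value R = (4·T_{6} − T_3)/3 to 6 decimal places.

R = (4·T_{6} − T_3) / 3 = (4·(-3.96619) − (-3.63241))/3 = (-12.23235)/3 = -4.077450.

-4.077450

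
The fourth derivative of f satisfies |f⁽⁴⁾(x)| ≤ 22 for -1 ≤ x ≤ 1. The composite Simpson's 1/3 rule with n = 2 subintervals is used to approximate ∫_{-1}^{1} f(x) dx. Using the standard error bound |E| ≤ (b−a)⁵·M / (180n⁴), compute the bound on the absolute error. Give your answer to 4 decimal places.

0.2444

|E| ≤ (2)⁵·22 / (180·2⁴) = 704/2880 = 0.2444.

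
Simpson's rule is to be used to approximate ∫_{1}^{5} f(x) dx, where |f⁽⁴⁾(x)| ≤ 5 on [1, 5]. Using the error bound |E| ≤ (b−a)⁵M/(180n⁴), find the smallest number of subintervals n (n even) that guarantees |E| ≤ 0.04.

6

Need 5120/(180n⁴) ≤ 0.04.
n⁴ ≥ 5120/(180·0.04) = 711.111 ⇒ n ≥ 5.1640, so the smallest even n is 6. (n must be even for Simpson's rule.)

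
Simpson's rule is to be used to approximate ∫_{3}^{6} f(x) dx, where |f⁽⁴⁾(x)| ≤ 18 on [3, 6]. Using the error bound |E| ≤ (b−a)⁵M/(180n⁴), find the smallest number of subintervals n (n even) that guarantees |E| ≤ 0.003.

10

Need 4374/(180n⁴) ≤ 0.003.
n⁴ ≥ 4374/(180·0.003) = 8100 ⇒ n ≥ 9.4868, so the smallest even n is 10. (n must be even for Simpson's rule.)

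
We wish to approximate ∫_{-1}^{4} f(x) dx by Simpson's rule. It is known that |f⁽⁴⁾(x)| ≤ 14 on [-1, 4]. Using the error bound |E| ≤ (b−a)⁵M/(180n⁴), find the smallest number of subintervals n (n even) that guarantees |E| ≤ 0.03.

Need 43750/(180n⁴) ≤ 0.03.
n⁴ ≥ 43750/(180·0.03) = 8101.85 ⇒ n ≥ 9.4874, so the smallest even n is 10. (n must be even for Simpson's rule.)

10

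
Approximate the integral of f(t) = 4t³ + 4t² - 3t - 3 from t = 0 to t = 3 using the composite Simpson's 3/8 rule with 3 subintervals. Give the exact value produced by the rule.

94.5

h = (3 − 0)/3 = 1.
Nodes t₀,…,t₃ = 0, 1, 2, 3.
f(t) = 4t³ + 4t² - 3t - 3: f₀=-3, f₁=2, f₂=39, f₃=132.
(3h/8)·[f₀ + 3f₁ + 3f₂ + f₃] = 0.375·(252) = 94.5.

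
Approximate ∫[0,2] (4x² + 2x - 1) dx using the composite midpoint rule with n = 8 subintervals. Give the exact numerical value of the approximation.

h = (2 − 0)/8 = 0.25.
Midpoints m₁,…,m₈ = 0.125, 0.375, 0.625, 0.875, 1.125, 1.375, 1.625, 1.875.
f(m₁)=-0.6875, f(m₂)=0.3125, f(m₃)=1.8125, f(m₄)=3.8125, f(m₅)=6.3125, f(m₆)=9.3125, f(m₇)=12.8125, f(m₈)=16.8125.
h·[f(m₁) + f(m₂) + f(m₃) + f(m₄) + f(m₅) + f(m₆) + f(m₇) + f(m₈)] = 0.25·(50.5) = 12.625.

12.625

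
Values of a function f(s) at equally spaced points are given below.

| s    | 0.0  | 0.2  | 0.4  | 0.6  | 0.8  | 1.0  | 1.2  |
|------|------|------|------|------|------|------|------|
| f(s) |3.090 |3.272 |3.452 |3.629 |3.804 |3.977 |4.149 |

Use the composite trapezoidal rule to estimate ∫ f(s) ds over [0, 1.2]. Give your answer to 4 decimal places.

h = 0.2, n = 6.
(h/2)·[y₀ + 2y₁ + 2y₂ + 2y₃ + 2y₄ + 2y₅ + y₆] = 0.1·(43.507) = 4.3507.

4.3507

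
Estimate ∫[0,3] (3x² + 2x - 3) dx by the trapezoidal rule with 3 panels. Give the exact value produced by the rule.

h = (3 − 0)/3 = 1.
Nodes x₀,…,x₃ = 0, 1, 2, 3.
f(x) = 3x² + 2x - 3: f₀=-3, f₁=2, f₂=13, f₃=30.
(h/2)·[f₀ + 2f₁ + 2f₂ + f₃] = 0.5·(57) = 28.5.

28.5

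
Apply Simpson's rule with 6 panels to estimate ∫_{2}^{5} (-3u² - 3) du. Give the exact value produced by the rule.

h = (5 − 2)/6 = 0.5.
Nodes u₀,…,u₆ = 2, 2.5, 3, 3.5, 4, 4.5, 5.
f(u) = -3u² - 3: f₀=-15, f₁=-21.75, f₂=-30, f₃=-39.75, f₄=-51, f₅=-63.75, f₆=-78.
(h/3)·[f₀ + 4f₁ + 2f₂ + 4f₃ + 2f₄ + 4f₅ + f₆] = 0.166667·(-756) = -126.

-126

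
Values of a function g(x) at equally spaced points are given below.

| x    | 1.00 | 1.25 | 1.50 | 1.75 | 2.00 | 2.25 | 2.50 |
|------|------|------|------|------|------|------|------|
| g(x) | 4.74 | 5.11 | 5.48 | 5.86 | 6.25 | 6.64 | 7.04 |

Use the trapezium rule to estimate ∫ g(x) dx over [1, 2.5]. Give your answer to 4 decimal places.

h = 0.25, n = 6.
(h/2)·[y₀ + 2y₁ + 2y₂ + 2y₃ + 2y₄ + 2y₅ + y₆] = 0.125·(70.46) = 8.8075.

8.8075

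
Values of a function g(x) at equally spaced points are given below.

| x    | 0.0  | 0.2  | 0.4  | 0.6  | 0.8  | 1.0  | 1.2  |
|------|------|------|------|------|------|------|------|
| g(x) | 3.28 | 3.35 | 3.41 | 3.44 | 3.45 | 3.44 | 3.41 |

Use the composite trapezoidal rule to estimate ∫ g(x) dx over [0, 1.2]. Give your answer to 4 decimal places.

4.0870

h = 0.2, n = 6.
(h/2)·[y₀ + 2y₁ + 2y₂ + 2y₃ + 2y₄ + 2y₅ + y₆] = 0.1·(40.87) = 4.0870.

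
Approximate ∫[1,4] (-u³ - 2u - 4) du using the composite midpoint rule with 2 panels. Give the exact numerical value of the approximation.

h = (4 − 1)/2 = 1.5.
Midpoints m₁,…,m₂ = 1.75, 3.25.
f(m₁)=-12.859375, f(m₂)=-44.828125.
h·[f(m₁) + f(m₂)] = 1.5·(-57.6875) = -86.53125.

-86.53125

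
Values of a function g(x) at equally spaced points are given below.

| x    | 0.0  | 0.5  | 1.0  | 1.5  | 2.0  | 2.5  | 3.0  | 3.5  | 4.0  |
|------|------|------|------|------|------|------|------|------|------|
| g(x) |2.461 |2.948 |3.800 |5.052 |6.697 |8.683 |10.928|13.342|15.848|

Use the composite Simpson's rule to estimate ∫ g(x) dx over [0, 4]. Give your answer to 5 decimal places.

h = 0.5, n = 8.
(h/3)·[y₀ + 4y₁ + 2y₂ + 4y₃ + 2y₄ + 4y₅ + 2y₆ + 4y₇ + y₈] = 0.166667·(181.259) = 30.20983.

30.20983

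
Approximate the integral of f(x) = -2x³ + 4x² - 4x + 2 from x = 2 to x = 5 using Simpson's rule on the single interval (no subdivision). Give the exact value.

S = (b−a)/6 · [f(2) + 4f(3.5) + f(5)] = 0.5·[(-6) + 4·(-48.75) + (-168)] = -184.5.

-184.5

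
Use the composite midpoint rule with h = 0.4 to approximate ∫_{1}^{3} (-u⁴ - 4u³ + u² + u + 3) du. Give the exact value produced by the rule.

h = (3 − 1)/5 = 0.4.
Midpoints m₁,…,m₅ = 1.2, 1.6, 2, 2.4, 2.8.
f(m₁)=-3.3456, f(m₂)=-15.7776, f(m₃)=-39, f(m₄)=-77.3136, f(m₅)=-135.6336.
h·[f(m₁) + f(m₂) + f(m₃) + f(m₄) + f(m₅)] = 0.4·(-271.0704) = -108.42816.

-108.42816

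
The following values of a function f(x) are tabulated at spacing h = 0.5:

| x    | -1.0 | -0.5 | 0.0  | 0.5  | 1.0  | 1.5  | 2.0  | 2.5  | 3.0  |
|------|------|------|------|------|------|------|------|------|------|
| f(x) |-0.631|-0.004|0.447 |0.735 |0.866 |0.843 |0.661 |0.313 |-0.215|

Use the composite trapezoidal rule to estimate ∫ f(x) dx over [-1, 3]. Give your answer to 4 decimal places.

h = 0.5, n = 8.
(h/2)·[y₀ + 2y₁ + 2y₂ + 2y₃ + 2y₄ + 2y₅ + 2y₆ + 2y₇ + y₈] = 0.25·(6.876) = 1.7190.

1.7190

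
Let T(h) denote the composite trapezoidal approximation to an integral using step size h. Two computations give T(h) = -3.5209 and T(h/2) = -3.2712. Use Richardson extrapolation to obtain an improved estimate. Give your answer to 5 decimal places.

R = (4·T(h/2) − T(h)) / 3 = (4·(-3.2712) − (-3.5209))/3 = (-9.5639)/3 = -3.18797.

-3.18797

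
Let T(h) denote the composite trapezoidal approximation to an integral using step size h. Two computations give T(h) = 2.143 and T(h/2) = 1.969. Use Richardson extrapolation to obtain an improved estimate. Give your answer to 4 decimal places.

R = (4·T(h/2) − T(h)) / 3 = (4·1.969 − 2.143)/3 = (5.733)/3 = 1.9110.

1.9110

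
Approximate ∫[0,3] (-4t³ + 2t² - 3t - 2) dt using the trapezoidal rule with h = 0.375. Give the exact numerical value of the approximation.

-83.625

h = (3 − 0)/8 = 0.375.
Nodes t₀,…,t₈ = 0, 0.375, 0.75, 1.125, 1.5, 1.875, 2.25, 2.625, 3.
f(t) = -4t³ + 2t² - 3t - 2: f₀=-2, f₁=-3.0546875, f₂=-4.8125, f₃=-8.5390625, f₄=-15.5, f₅=-26.9609375, f₆=-44.1875, f₇=-68.4453125, f₈=-101.
(h/2)·[f₀ + 2f₁ + 2f₂ + 2f₃ + 2f₄ + 2f₅ + 2f₆ + 2f₇ + f₈] = 0.1875·(-446) = -83.625.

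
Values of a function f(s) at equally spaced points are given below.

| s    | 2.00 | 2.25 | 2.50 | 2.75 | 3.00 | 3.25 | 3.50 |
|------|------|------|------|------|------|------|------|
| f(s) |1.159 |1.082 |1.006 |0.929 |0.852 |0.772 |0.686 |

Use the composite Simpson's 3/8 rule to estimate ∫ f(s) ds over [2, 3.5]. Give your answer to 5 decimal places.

1.39116

h = 0.25, n = 6.
(3h/8)·[y₀ + 3y₁ + 3y₂ + 2y₃ + 3y₄ + 3y₅ + y₆] = 0.09375·(14.839) = 1.39116.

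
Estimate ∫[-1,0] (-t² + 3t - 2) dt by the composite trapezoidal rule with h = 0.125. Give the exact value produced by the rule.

-3.8359375

h = (0 − (-1))/8 = 0.125.
Nodes t₀,…,t₈ = -1, -0.875, -0.75, -0.625, -0.5, -0.375, -0.25, -0.125, 0.
f(t) = -t² + 3t - 2: f₀=-6, f₁=-5.390625, f₂=-4.8125, f₃=-4.265625, f₄=-3.75, f₅=-3.265625, f₆=-2.8125, f₇=-2.390625, f₈=-2.
(h/2)·[f₀ + 2f₁ + 2f₂ + 2f₃ + 2f₄ + 2f₅ + 2f₆ + 2f₇ + f₈] = 0.0625·(-61.375) = -3.8359375.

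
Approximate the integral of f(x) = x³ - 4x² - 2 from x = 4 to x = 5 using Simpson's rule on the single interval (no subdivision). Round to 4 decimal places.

S = (b−a)/6 · [f(4) + 4f(4.5) + f(5)] = 0.166667·[(-2) + 4·8.125 + 23] = 8.9167.

8.9167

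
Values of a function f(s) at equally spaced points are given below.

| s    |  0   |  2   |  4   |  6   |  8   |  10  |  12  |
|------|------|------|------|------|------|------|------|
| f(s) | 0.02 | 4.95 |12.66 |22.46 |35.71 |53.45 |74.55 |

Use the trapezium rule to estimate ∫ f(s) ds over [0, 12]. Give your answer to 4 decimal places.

h = 2, n = 6.
(h/2)·[y₀ + 2y₁ + 2y₂ + 2y₃ + 2y₄ + 2y₅ + y₆] = 1·(333.03) = 333.0300.

333.0300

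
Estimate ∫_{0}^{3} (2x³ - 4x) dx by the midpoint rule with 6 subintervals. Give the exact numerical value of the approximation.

21.9375

h = (3 − 0)/6 = 0.5.
Midpoints m₁,…,m₆ = 0.25, 0.75, 1.25, 1.75, 2.25, 2.75.
f(m₁)=-0.96875, f(m₂)=-2.15625, f(m₃)=-1.09375, f(m₄)=3.71875, f(m₅)=13.78125, f(m₆)=30.59375.
h·[f(m₁) + f(m₂) + f(m₃) + f(m₄) + f(m₅) + f(m₆)] = 0.5·(43.875) = 21.9375.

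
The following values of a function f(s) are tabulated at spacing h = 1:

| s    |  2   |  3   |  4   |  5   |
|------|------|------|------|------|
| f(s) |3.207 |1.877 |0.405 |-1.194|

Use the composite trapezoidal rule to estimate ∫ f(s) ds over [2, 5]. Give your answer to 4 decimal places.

h = 1, n = 3.
(h/2)·[y₀ + 2y₁ + 2y₂ + y₃] = 0.5·(6.577) = 3.2885.

3.2885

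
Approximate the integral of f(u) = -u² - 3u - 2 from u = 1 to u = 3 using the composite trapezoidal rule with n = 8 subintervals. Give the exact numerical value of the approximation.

-24.6875

h = (3 − 1)/8 = 0.25.
Nodes u₀,…,u₈ = 1, 1.25, 1.5, 1.75, 2, 2.25, 2.5, 2.75, 3.
f(u) = -u² - 3u - 2: f₀=-6, f₁=-7.3125, f₂=-8.75, f₃=-10.3125, f₄=-12, f₅=-13.8125, f₆=-15.75, f₇=-17.8125, f₈=-20.
(h/2)·[f₀ + 2f₁ + 2f₂ + 2f₃ + 2f₄ + 2f₅ + 2f₆ + 2f₇ + f₈] = 0.125·(-197.5) = -24.6875.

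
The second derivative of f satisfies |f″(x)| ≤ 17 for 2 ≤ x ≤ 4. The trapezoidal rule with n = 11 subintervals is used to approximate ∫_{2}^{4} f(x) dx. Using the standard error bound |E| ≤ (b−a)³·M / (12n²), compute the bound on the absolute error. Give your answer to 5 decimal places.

|E| ≤ (2)³·17 / (12·11²) = 136/1452 = 0.09366.

0.09366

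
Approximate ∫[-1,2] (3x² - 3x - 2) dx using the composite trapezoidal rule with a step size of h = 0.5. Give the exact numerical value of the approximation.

h = (2 − (-1))/6 = 0.5.
Nodes x₀,…,x₆ = -1, -0.5, 0, 0.5, 1, 1.5, 2.
f(x) = 3x² - 3x - 2: f₀=4, f₁=0.25, f₂=-2, f₃=-2.75, f₄=-2, f₅=0.25, f₆=4.
(h/2)·[f₀ + 2f₁ + 2f₂ + 2f₃ + 2f₄ + 2f₅ + f₆] = 0.25·(-4.5) = -1.125.

-1.125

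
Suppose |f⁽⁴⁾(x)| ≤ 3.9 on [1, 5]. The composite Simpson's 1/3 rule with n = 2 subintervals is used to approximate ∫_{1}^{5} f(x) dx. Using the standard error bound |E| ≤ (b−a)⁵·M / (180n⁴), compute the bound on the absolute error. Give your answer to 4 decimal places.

1.3867

|E| ≤ (4)⁵·3.9 / (180·2⁴) = 3993.6/2880 = 1.3867.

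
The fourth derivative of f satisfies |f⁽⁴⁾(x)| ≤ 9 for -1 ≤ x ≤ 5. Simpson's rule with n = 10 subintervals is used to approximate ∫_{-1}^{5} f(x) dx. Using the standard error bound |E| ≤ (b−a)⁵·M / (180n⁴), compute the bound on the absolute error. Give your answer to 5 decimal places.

|E| ≤ (6)⁵·9 / (180·10⁴) = 69984/1800000 = 0.03888.

0.03888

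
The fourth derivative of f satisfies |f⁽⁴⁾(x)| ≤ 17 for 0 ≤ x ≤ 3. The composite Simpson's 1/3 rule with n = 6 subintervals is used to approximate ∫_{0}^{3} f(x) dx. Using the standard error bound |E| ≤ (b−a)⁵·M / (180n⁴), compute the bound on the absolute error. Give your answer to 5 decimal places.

|E| ≤ (3)⁵·17 / (180·6⁴) = 4131/233280 = 0.01771.

0.01771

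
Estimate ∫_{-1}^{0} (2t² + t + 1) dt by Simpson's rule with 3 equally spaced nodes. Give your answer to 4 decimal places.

1.1667

h = (0 − (-1))/2 = 0.5.
Nodes t₀,…,t₂ = -1, -0.5, 0.
f(t) = 2t² + t + 1: f₀=2, f₁=1, f₂=1.
(h/3)·[f₀ + 4f₁ + f₂] = 0.166667·(7) = 1.1667.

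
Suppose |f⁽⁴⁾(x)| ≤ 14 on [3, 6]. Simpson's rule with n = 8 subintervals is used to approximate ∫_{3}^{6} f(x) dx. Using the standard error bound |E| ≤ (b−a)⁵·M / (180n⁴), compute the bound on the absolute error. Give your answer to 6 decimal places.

|E| ≤ (3)⁵·14 / (180·8⁴) = 3402/737280 = 0.004614.

0.004614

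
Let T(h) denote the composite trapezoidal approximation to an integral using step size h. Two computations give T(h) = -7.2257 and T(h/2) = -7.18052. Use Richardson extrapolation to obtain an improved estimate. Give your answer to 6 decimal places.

-7.165460

R = (4·T(h/2) − T(h)) / 3 = (4·(-7.18052) − (-7.2257))/3 = (-21.49638)/3 = -7.165460.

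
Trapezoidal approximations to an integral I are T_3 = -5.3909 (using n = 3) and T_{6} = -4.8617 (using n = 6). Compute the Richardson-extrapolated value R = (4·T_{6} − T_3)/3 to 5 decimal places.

-4.68530

R = (4·T_{6} − T_3) / 3 = (4·(-4.8617) − (-5.3909))/3 = (-14.0559)/3 = -4.68530.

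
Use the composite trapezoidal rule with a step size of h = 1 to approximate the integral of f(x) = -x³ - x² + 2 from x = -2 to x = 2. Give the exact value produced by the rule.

h = (2 − (-2))/4 = 1.
Nodes x₀,…,x₄ = -2, -1, 0, 1, 2.
f(x) = -x³ - x² + 2: f₀=6, f₁=2, f₂=2, f₃=0, f₄=-10.
(h/2)·[f₀ + 2f₁ + 2f₂ + 2f₃ + f₄] = 0.5·(4) = 2.

2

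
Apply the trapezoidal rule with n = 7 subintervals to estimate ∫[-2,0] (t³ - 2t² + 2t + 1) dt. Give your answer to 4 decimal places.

-11.4694

h = (0 − (-2))/7 = 0.285714.
Nodes t₀,…,t₇ = -2, -1.714286, -1.428571, -1.142857, -0.857143, -0.571429, -0.285714, 0.
f(t) = t³ - 2t² + 2t + 1: f₀=-19, f₁=-13.344023, f₂=-8.854227, f₃=-5.390671, f₄=-2.813411, f₅=-0.982507, f₆=0.241983, f₇=1.
(h/2)·[f₀ + 2f₁ + 2f₂ + 2f₃ + 2f₄ + 2f₅ + 2f₆ + f₇] = 0.142857·(-80.285714) = -11.4694.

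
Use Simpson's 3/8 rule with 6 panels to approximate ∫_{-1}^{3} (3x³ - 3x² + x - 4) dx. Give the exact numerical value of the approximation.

20

h = (3 − (-1))/6 = 0.666667.
Nodes x₀,…,x₆ = -1, -0.333333, 0.333333, 1, 1.666667, 2.333333, 3.
f(x) = 3x³ - 3x² + x - 4: f₀=-11, f₁=-4.777778, f₂=-3.888889, f₃=-3, f₄=3.222222, f₅=20.111111, f₆=53.
(3h/8)·[f₀ + 3f₁ + 3f₂ + 2f₃ + 3f₄ + 3f₅ + f₆] = 0.25·(80) = 20.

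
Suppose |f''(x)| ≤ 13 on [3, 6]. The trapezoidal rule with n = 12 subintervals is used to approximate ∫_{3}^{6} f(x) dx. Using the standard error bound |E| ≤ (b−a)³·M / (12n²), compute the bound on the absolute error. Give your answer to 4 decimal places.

0.2031

|E| ≤ (3)³·13 / (12·12²) = 351/1728 = 0.2031.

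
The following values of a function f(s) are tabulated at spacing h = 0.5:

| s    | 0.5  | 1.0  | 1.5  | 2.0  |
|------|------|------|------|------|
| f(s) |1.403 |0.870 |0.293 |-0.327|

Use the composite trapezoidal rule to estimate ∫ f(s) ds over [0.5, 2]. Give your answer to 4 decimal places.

h = 0.5, n = 3.
(h/2)·[y₀ + 2y₁ + 2y₂ + y₃] = 0.25·(3.402) = 0.8505.

0.8505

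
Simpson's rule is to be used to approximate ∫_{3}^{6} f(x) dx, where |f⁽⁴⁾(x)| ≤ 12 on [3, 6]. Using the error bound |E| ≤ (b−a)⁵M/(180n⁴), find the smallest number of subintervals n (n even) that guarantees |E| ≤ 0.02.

6

Need 2916/(180n⁴) ≤ 0.02.
n⁴ ≥ 2916/(180·0.02) = 810 ⇒ n ≥ 5.3348, so the smallest even n is 6. (n must be even for Simpson's rule.)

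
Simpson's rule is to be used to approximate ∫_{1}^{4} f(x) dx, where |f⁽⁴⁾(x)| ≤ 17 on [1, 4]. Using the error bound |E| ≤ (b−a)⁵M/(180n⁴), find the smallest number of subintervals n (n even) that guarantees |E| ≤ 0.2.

4

Need 4131/(180n⁴) ≤ 0.2.
n⁴ ≥ 4131/(180·0.2) = 114.75 ⇒ n ≥ 3.2729, so the smallest even n is 4. (n must be even for Simpson's rule.)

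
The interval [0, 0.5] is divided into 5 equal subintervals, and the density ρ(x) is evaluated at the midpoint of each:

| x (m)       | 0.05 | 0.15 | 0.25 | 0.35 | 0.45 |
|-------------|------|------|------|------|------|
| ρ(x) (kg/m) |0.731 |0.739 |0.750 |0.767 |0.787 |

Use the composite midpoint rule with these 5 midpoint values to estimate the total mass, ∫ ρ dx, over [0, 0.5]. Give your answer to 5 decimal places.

0.37740

h = 0.1, n = 5.
h·[y(m₁) + y(m₂) + y(m₃) + y(m₄) + y(m₅)] = 0.1·(3.774) = 0.37740.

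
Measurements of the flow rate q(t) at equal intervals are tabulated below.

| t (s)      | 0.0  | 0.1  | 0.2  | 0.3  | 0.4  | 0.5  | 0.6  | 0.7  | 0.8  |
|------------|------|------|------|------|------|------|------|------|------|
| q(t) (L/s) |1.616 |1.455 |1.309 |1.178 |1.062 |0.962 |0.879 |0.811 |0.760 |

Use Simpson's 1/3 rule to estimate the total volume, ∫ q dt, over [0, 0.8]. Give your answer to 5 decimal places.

h = 0.1, n = 8.
(h/3)·[y₀ + 4y₁ + 2y₂ + 4y₃ + 2y₄ + 4y₅ + 2y₆ + 4y₇ + y₈] = 0.033333·(26.500) = 0.88333.

0.88333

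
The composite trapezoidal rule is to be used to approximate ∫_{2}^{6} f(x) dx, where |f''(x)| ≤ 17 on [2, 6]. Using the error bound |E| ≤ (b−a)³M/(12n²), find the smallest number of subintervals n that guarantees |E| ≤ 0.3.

18

Need 1088/(12n²) ≤ 0.3.
n² ≥ 1088/(12·0.3) = 302.222 ⇒ n ≥ 17.3845, so the smallest n is 18.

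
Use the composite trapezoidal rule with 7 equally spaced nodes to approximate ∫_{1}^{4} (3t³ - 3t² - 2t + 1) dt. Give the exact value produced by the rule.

h = (4 − 1)/6 = 0.5.
Nodes t₀,…,t₆ = 1, 1.5, 2, 2.5, 3, 3.5, 4.
f(t) = 3t³ - 3t² - 2t + 1: f₀=-1, f₁=1.375, f₂=9, f₃=24.125, f₄=49, f₅=85.875, f₆=137.
(h/2)·[f₀ + 2f₁ + 2f₂ + 2f₃ + 2f₄ + 2f₅ + f₆] = 0.25·(474.75) = 118.6875.

118.6875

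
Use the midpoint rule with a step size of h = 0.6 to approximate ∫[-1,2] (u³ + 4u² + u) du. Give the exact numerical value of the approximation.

16.755

h = (2 − (-1))/5 = 0.6.
Midpoints m₁,…,m₅ = -0.7, -0.1, 0.5, 1.1, 1.7.
f(m₁)=0.917, f(m₂)=-0.061, f(m₃)=1.625, f(m₄)=7.271, f(m₅)=18.173.
h·[f(m₁) + f(m₂) + f(m₃) + f(m₄) + f(m₅)] = 0.6·(27.925) = 16.755.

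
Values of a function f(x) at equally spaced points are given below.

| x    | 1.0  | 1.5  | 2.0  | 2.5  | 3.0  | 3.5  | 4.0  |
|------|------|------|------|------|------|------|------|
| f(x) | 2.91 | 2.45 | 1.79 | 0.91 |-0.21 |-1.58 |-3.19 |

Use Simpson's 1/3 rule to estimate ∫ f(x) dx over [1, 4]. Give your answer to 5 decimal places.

1.66667

h = 0.5, n = 6.
(h/3)·[y₀ + 4y₁ + 2y₂ + 4y₃ + 2y₄ + 4y₅ + y₆] = 0.166667·(10.00) = 1.66667.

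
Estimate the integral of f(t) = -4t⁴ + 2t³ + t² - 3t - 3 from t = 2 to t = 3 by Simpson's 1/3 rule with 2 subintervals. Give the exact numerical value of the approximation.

-140.5

h = (3 − 2)/2 = 0.5.
Nodes t₀,…,t₂ = 2, 2.5, 3.
f(t) = -4t⁴ + 2t³ + t² - 3t - 3: f₀=-53, f₁=-129.25, f₂=-273.
(h/3)·[f₀ + 4f₁ + f₂] = 0.166667·(-843) = -140.5.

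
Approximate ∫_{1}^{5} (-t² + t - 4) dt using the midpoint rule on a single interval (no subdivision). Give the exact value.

M = (b−a)·f(3) = 4·(-10) = -40.

-40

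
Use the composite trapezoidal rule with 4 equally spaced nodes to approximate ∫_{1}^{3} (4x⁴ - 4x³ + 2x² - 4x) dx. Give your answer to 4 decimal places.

127.0288

h = (3 − 1)/3 = 0.666667.
Nodes x₀,…,x₃ = 1, 1.666667, 2.333333, 3.
f(x) = 4x⁴ - 4x³ + 2x² - 4x: f₀=-2, f₁=11.234568, f₂=69.308642, f₃=222.
(h/2)·[f₀ + 2f₁ + 2f₂ + f₃] = 0.333333·(381.086420) = 127.0288.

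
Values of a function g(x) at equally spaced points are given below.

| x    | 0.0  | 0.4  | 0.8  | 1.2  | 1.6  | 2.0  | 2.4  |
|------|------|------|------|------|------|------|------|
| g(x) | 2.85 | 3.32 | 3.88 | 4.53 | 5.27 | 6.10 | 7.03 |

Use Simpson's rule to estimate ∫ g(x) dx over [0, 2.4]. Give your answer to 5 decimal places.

11.19733

h = 0.4, n = 6.
(h/3)·[y₀ + 4y₁ + 2y₂ + 4y₃ + 2y₄ + 4y₅ + y₆] = 0.133333·(83.98) = 11.19733.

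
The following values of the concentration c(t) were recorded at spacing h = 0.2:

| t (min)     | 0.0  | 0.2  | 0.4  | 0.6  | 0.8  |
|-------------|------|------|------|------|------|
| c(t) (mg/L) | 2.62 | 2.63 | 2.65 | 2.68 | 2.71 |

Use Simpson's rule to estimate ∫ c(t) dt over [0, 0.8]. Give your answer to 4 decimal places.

2.1247

h = 0.2, n = 4.
(h/3)·[y₀ + 4y₁ + 2y₂ + 4y₃ + y₄] = 0.066667·(31.87) = 2.1247.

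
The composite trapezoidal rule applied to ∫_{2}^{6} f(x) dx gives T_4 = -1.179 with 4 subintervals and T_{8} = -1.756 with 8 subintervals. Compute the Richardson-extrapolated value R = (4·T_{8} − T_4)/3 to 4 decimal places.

-1.9483

R = (4·T_{8} − T_4) / 3 = (4·(-1.756) − (-1.179))/3 = (-5.845)/3 = -1.9483.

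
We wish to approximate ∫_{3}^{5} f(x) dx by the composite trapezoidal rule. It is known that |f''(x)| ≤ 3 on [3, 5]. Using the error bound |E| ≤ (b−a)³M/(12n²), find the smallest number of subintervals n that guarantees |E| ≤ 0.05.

7

Need 24/(12n²) ≤ 0.05.
n² ≥ 24/(12·0.05) = 40 ⇒ n ≥ 6.3246, so the smallest n is 7.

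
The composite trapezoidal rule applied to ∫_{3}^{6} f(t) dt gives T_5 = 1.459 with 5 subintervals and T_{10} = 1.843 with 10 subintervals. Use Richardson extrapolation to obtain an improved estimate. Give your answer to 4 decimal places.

R = (4·T_{10} − T_5) / 3 = (4·1.843 − 1.459)/3 = (5.913)/3 = 1.9710.

1.9710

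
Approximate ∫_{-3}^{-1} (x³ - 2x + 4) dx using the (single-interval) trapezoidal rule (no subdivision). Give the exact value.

-12

T = (b−a)/2 · [f(-3) + f(-1)] = 1·[(-17) + 5] = -12.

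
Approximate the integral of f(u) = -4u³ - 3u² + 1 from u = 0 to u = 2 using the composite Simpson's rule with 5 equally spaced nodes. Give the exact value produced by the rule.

-22

h = (2 − 0)/4 = 0.5.
Nodes u₀,…,u₄ = 0, 0.5, 1, 1.5, 2.
f(u) = -4u³ - 3u² + 1: f₀=1, f₁=-0.25, f₂=-6, f₃=-19.25, f₄=-43.
(h/3)·[f₀ + 4f₁ + 2f₂ + 4f₃ + f₄] = 0.166667·(-132) = -22.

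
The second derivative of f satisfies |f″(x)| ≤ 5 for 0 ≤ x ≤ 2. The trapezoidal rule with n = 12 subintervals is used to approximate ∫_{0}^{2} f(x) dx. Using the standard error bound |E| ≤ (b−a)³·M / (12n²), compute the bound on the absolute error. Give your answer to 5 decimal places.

0.02315

|E| ≤ (2)³·5 / (12·12²) = 40/1728 = 0.02315.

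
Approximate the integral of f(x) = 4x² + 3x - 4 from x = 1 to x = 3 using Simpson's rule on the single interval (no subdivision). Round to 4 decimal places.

38.6667

S = (b−a)/6 · [f(1) + 4f(2) + f(3)] = 0.333333·[3 + 4·18 + 41] = 38.6667.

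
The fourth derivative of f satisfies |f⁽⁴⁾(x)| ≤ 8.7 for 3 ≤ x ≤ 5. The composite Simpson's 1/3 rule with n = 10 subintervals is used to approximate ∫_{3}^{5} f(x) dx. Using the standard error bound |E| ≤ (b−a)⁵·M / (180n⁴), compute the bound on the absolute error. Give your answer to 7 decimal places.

0.0001547

|E| ≤ (2)⁵·8.7 / (180·10⁴) = 278.4/1800000 = 0.0001547.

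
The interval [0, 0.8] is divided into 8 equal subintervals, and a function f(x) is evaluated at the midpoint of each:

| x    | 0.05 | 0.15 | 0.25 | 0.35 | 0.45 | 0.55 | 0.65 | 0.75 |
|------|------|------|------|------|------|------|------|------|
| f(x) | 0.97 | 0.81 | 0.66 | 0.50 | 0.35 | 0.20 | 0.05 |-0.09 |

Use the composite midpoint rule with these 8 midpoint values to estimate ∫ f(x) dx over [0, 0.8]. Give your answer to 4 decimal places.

h = 0.1, n = 8.
h·[y(m₁) + y(m₂) + y(m₃) + y(m₄) + y(m₅) + y(m₆) + y(m₇) + y(m₈)] = 0.1·(3.45) = 0.3450.

0.3450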